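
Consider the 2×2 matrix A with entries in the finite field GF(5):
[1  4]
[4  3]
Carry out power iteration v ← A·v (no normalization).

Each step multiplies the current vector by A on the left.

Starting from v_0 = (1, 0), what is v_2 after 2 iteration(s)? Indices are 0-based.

v_0 = (1, 0).
v_1 = A·v_0 = (1, 4).
v_2 = A·v_1 = (2, 1).

v_2 = (2, 1)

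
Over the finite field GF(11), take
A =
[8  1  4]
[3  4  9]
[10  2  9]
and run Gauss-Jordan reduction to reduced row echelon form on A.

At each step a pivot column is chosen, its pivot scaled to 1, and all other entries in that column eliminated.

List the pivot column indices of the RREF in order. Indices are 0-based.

pivot columns: 0, 1, 2

step 1: normalize row 0 (÷8) = (1, 7, 6)
  row 1: subtract 3×row0 = (0, 5, 2)
  row 2: subtract 10×row0 = (0, 9, 4)
step 2: normalize row 1 (÷5) = (0, 1, 7)
  row 0: subtract 7×row1 = (1, 0, 1)
  row 2: subtract 9×row1 = (0, 0, 7)
step 3: normalize row 2 (÷7) = (0, 0, 1)
  row 0: subtract 1×row2 = (1, 0, 0)
  row 1: subtract 7×row2 = (0, 1, 0)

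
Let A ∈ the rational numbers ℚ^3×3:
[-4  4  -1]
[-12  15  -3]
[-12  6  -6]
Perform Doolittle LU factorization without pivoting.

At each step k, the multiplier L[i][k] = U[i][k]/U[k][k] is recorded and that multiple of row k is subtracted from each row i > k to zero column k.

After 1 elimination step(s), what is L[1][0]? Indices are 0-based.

[col 0] pivot -4
  R1 -= 3*R0 → (0, 3, 0)  (L[1][0] := 3)
  R2 -= 3*R0 → (0, -6, -3)  (L[2][0] := 3)

L[1][0] = 3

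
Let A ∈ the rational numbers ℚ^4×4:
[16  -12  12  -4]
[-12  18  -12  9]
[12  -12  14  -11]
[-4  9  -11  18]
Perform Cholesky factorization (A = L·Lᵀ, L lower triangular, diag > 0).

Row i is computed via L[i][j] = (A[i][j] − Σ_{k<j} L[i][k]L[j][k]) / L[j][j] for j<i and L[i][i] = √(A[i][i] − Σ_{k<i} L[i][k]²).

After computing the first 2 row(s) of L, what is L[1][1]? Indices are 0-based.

Step 1: L[0][0] = √(16) = 4.
  L[1][0] = (-12) / L[0][0] = -3.
Step 2: L[1][1] = √(9) = 3.

L[1][1] = 3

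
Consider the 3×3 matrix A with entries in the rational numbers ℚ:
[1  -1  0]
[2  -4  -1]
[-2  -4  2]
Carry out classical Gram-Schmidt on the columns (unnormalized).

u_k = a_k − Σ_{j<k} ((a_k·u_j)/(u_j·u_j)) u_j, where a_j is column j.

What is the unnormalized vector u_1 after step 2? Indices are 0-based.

u_1 = (-8/9, -34/9, -38/9)

Step 1: u_0 = a_0 = (1, 2, -2).
Step 2: u_1 = a_1 − (-1/9)·u_0 = (-8/9, -34/9, -38/9).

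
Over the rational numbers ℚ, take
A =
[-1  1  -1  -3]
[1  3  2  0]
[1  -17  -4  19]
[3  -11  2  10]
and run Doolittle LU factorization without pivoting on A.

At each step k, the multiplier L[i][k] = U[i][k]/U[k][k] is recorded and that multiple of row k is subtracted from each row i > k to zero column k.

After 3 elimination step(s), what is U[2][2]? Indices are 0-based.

[col 0] pivot -1
  R1 -= -1*R0 → (0, 4, 1, -3)  (L[1][0] := -1)
  R2 -= -1*R0 → (0, -16, -5, 16)  (L[2][0] := -1)
  R3 -= -3*R0 → (0, -8, -1, 1)  (L[3][0] := -3)
[col 1] pivot 4
  R2 -= -4*R1 → (0, 0, -1, 4)  (L[2][1] := -4)
  R3 -= -2*R1 → (0, 0, 1, -5)  (L[3][1] := -2)
[col 2] pivot -1
  R3 -= -1*R2 → (0, 0, 0, -1)  (L[3][2] := -1)

U[2][2] = -1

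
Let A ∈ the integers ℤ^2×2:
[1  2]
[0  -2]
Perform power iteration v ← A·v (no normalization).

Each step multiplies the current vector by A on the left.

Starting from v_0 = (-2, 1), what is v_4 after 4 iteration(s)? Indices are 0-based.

v_4 = (-12, 16)

v_0 = (-2, 1).
v_1 = A·v_0 = (0, -2).
v_2 = A·v_1 = (-4, 4).
v_3 = A·v_2 = (4, -8).
v_4 = A·v_3 = (-12, 16).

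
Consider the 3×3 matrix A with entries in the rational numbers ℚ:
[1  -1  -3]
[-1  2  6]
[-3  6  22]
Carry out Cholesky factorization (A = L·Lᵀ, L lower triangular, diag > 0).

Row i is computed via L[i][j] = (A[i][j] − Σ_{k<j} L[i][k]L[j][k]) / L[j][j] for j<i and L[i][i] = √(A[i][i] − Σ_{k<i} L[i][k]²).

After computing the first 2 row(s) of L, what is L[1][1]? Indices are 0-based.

L[1][1] = 1

Step 1: L[0][0] = √(1) = 1.
  L[1][0] = (-1) / L[0][0] = -1.
Step 2: L[1][1] = √(1) = 1.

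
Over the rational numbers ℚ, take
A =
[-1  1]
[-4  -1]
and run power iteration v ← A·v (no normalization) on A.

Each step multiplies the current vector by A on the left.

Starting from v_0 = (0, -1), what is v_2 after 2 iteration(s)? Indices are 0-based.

v_0 = (0, -1).
v_1 = A·v_0 = (-1, 1).
v_2 = A·v_1 = (2, 3).

v_2 = (2, 3)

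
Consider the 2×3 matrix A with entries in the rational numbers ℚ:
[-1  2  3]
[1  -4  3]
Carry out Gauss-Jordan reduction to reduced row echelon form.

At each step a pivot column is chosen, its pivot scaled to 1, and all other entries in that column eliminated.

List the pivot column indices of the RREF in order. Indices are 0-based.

pivot columns: 0, 1

[1] R0 /= -1  ⇒  (1, -2, -3)
     R1 -= 1·R0  ⇒  (0, -2, 6)
[2] R1 /= -2  ⇒  (0, 1, -3)
     R0 -= -2·R1  ⇒  (1, 0, -9)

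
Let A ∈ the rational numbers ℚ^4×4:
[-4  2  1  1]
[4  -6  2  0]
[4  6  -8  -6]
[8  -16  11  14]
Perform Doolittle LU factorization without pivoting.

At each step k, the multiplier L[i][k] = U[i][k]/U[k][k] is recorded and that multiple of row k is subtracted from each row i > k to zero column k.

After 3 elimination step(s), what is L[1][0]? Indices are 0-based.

k=0: U[0][0]=-4
  eliminate (1,0): mult=-1, new row 1: (0, -4, 3, 1); set L[1][0]=-1
  eliminate (2,0): mult=-1, new row 2: (0, 8, -7, -5); set L[2][0]=-1
  eliminate (3,0): mult=-2, new row 3: (0, -12, 13, 16); set L[3][0]=-2
k=1: U[1][1]=-4
  eliminate (2,1): mult=-2, new row 2: (0, 0, -1, -3); set L[2][1]=-2
  eliminate (3,1): mult=3, new row 3: (0, 0, 4, 13); set L[3][1]=3
k=2: U[2][2]=-1
  eliminate (3,2): mult=-4, new row 3: (0, 0, 0, 1); set L[3][2]=-4

L[1][0] = -1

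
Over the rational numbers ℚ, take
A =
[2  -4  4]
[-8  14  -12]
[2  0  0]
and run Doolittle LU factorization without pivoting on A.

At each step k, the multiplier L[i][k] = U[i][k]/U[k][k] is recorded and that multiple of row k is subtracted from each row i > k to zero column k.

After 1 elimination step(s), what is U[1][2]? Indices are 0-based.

Step 1: pivot at (0,0) is 2.
  row1 ← row1 − (-4)·row0  ⇒  L[1][0]=-4, U row1=(0, -2, 4)
  row2 ← row2 − (1)·row0  ⇒  L[2][0]=1, U row2=(0, 4, -4)

U[1][2] = 4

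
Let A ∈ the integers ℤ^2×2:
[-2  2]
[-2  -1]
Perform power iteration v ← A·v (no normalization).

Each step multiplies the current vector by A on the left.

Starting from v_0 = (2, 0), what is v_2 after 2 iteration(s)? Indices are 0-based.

v_2 = (0, 12)

v_0 = (2, 0).
v_1 = A·v_0 = (-4, -4).
v_2 = A·v_1 = (0, 12).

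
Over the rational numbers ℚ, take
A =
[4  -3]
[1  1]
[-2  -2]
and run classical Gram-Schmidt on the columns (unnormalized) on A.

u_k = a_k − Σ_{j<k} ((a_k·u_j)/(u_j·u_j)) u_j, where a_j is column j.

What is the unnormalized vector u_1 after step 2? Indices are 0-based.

u_1 = (-5/3, 4/3, -8/3)

Step 1: u_0 = a_0 = (4, 1, -2).
Step 2: u_1 = a_1 − (-1/3)·u_0 = (-5/3, 4/3, -8/3).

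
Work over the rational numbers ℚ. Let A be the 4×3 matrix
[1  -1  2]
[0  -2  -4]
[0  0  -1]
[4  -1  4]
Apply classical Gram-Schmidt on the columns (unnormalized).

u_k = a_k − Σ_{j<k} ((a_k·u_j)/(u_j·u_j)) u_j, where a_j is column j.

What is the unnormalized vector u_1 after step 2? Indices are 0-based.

u_1 = (-12/17, -2, 0, 3/17)

Step 1: u_0 = a_0 = (1, 0, 0, 4).
Step 2: u_1 = a_1 − (-5/17)·u_0 = (-12/17, -2, 0, 3/17).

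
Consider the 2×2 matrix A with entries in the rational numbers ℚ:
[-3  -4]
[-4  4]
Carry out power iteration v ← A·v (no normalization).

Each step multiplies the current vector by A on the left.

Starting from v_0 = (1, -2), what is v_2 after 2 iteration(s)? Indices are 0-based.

v_0 = (1, -2).
v_1 = A·v_0 = (5, -12).
v_2 = A·v_1 = (33, -68).

v_2 = (33, -68)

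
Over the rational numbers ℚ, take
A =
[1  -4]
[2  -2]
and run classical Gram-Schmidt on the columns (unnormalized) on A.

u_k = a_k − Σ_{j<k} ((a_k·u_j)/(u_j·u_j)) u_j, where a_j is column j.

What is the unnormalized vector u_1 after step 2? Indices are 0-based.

u_1 = (-12/5, 6/5)

Step 1: u_0 = a_0 = (1, 2).
Step 2: u_1 = a_1 − (-8/5)·u_0 = (-12/5, 6/5).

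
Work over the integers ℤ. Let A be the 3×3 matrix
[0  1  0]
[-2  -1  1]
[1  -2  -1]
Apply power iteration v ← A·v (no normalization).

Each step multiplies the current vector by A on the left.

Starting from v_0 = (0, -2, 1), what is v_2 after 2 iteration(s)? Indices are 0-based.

v_2 = (3, 4, -11)

v_0 = (0, -2, 1).
v_1 = A·v_0 = (-2, 3, 3).
v_2 = A·v_1 = (3, 4, -11).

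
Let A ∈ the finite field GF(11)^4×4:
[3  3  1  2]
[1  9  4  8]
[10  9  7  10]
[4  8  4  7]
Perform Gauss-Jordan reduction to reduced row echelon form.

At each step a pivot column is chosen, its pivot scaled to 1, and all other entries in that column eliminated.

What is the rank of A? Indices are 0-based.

rank = 4

[1] R0 /= 3  ⇒  (1, 1, 4, 8)
     R1 -= 1·R0  ⇒  (0, 8, 0, 0)
     R2 -= 10·R0  ⇒  (0, 10, 0, 7)
     R3 -= 4·R0  ⇒  (0, 4, 10, 8)
[2] R1 /= 8  ⇒  (0, 1, 0, 0)
     R0 -= 1·R1  ⇒  (1, 0, 4, 8)
     R2 -= 10·R1  ⇒  (0, 0, 0, 7)
     R3 -= 4·R1  ⇒  (0, 0, 10, 8)
[3] R2 <-> R3
[3] R2 /= 10  ⇒  (0, 0, 1, 3)
     R0 -= 4·R2  ⇒  (1, 0, 0, 7)
[4] R3 /= 7  ⇒  (0, 0, 0, 1)
     R0 -= 7·R3  ⇒  (1, 0, 0, 0)
     R2 -= 3·R3  ⇒  (0, 0, 1, 0)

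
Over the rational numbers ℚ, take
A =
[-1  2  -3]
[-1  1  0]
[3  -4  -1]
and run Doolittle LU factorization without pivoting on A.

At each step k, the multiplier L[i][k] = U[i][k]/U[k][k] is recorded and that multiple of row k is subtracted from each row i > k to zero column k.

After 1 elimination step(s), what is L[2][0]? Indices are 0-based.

[col 0] pivot -1
  R1 -= 1*R0 → (0, -1, 3)  (L[1][0] := 1)
  R2 -= -3*R0 → (0, 2, -10)  (L[2][0] := -3)

L[2][0] = -3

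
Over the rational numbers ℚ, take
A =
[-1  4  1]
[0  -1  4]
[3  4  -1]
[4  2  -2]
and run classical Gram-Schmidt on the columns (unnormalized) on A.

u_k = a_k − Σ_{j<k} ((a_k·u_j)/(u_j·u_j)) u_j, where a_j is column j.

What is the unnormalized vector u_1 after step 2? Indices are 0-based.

u_1 = (60/13, -1, 28/13, -6/13)

Step 1: u_0 = a_0 = (-1, 0, 3, 4).
Step 2: u_1 = a_1 − (8/13)·u_0 = (60/13, -1, 28/13, -6/13).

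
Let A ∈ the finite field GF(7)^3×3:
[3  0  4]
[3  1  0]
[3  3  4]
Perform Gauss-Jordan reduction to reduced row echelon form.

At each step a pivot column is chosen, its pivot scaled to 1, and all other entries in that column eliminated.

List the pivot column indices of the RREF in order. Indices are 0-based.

[1] R0 /= 3  ⇒  (1, 0, 6)
     R1 -= 3·R0  ⇒  (0, 1, 3)
     R2 -= 3·R0  ⇒  (0, 3, 0)
[2] R1 /= 1  ⇒  (0, 1, 3)
     R2 -= 3·R1  ⇒  (0, 0, 5)
[3] R2 /= 5  ⇒  (0, 0, 1)
     R0 -= 6·R2  ⇒  (1, 0, 0)
     R1 -= 3·R2  ⇒  (0, 1, 0)

pivot columns: 0, 1, 2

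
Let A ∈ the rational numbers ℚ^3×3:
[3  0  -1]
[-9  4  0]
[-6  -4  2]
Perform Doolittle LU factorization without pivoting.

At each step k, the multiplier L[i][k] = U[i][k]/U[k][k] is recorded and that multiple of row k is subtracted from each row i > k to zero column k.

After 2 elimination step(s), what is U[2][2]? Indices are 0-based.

k=0: U[0][0]=3
  eliminate (1,0): mult=-3, new row 1: (0, 4, -3); set L[1][0]=-3
  eliminate (2,0): mult=-2, new row 2: (0, -4, 0); set L[2][0]=-2
k=1: U[1][1]=4
  eliminate (2,1): mult=-1, new row 2: (0, 0, -3); set L[2][1]=-1

U[2][2] = -3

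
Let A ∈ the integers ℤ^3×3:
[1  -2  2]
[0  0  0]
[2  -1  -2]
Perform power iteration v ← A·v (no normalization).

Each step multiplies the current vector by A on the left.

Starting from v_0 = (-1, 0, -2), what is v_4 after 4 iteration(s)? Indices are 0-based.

v_0 = (-1, 0, -2).
v_1 = A·v_0 = (-5, 0, 2).
v_2 = A·v_1 = (-1, 0, -14).
v_3 = A·v_2 = (-29, 0, 26).
v_4 = A·v_3 = (23, 0, -110).

v_4 = (23, 0, -110)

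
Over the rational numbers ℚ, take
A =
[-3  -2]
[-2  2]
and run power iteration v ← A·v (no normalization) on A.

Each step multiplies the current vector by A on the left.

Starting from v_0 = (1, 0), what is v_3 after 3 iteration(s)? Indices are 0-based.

v_3 = (-43, -22)

v_0 = (1, 0).
v_1 = A·v_0 = (-3, -2).
v_2 = A·v_1 = (13, 2).
v_3 = A·v_2 = (-43, -22).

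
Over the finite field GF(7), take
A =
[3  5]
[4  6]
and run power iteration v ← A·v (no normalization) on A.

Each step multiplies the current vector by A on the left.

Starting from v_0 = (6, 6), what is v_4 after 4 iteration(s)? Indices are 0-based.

v_0 = (6, 6).
v_1 = A·v_0 = (6, 4).
v_2 = A·v_1 = (3, 6).
v_3 = A·v_2 = (4, 6).
v_4 = A·v_3 = (0, 3).

v_4 = (0, 3)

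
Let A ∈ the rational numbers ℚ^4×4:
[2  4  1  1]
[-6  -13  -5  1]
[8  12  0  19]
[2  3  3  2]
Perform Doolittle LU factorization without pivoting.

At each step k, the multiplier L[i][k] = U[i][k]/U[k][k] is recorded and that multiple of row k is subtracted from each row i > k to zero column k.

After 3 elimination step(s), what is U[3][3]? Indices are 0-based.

Step 1: pivot at (0,0) is 2.
  row1 ← row1 − (-3)·row0  ⇒  L[1][0]=-3, U row1=(0, -1, -2, 4)
  row2 ← row2 − (4)·row0  ⇒  L[2][0]=4, U row2=(0, -4, -4, 15)
  row3 ← row3 − (1)·row0  ⇒  L[3][0]=1, U row3=(0, -1, 2, 1)
Step 2: pivot at (1,1) is -1.
  row2 ← row2 − (4)·row1  ⇒  L[2][1]=4, U row2=(0, 0, 4, -1)
  row3 ← row3 − (1)·row1  ⇒  L[3][1]=1, U row3=(0, 0, 4, -3)
Step 3: pivot at (2,2) is 4.
  row3 ← row3 − (1)·row2  ⇒  L[3][2]=1, U row3=(0, 0, 0, -2)

U[3][3] = -2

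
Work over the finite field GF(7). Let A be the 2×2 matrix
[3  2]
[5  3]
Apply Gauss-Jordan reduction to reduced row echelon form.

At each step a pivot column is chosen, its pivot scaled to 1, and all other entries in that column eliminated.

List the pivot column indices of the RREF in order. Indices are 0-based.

pivot columns: 0, 1

pivot(0,0)=3: scale R0 → (1, 3)
  clear (1,0): R1 −= (5)R0 → (0, 2)
pivot(1,1)=2: scale R1 → (0, 1)
  clear (0,1): R0 −= (3)R1 → (1, 0)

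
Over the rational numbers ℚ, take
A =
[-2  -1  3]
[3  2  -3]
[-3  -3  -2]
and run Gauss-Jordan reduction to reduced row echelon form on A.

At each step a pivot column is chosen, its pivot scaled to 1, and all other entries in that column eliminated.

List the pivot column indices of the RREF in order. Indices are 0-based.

pivot columns: 0, 1, 2

[1] R0 /= -2  ⇒  (1, 1/2, -3/2)
     R1 -= 3·R0  ⇒  (0, 1/2, 3/2)
     R2 -= -3·R0  ⇒  (0, -3/2, -13/2)
[2] R1 /= 1/2  ⇒  (0, 1, 3)
     R0 -= 1/2·R1  ⇒  (1, 0, -3)
     R2 -= -3/2·R1  ⇒  (0, 0, -2)
[3] R2 /= -2  ⇒  (0, 0, 1)
     R0 -= -3·R2  ⇒  (1, 0, 0)
     R1 -= 3·R2  ⇒  (0, 1, 0)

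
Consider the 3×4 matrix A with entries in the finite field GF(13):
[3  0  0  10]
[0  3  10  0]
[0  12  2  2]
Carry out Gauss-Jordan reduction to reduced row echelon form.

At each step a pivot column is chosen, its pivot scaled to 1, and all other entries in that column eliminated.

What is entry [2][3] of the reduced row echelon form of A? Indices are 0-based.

M[2][3] = 2

step 1: normalize row 0 (÷3) = (1, 0, 0, 12)
step 2: normalize row 1 (÷3) = (0, 1, 12, 0)
  row 2: subtract 12×row1 = (0, 0, 1, 2)
step 3: normalize row 2 (÷1) = (0, 0, 1, 2)
  row 1: subtract 12×row2 = (0, 1, 0, 2)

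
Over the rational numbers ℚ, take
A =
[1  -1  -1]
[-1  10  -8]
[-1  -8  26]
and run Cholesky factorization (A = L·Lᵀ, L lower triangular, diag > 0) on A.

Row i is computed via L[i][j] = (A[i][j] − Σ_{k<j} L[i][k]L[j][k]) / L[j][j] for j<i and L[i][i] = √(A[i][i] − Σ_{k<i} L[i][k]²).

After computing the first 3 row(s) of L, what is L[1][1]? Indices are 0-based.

Step 1: L[0][0] = √(1) = 1.
  L[1][0] = (-1) / L[0][0] = -1.
Step 2: L[1][1] = √(9) = 3.
  L[2][0] = (-1) / L[0][0] = -1.
  L[2][1] = (-9) / L[1][1] = -3.
Step 3: L[2][2] = √(16) = 4.

L[1][1] = 3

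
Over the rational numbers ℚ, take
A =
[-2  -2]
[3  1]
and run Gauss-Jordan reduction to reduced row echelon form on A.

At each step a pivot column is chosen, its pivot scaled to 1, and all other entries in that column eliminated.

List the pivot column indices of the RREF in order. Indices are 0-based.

pivot columns: 0, 1

[1] R0 /= -2  ⇒  (1, 1)
     R1 -= 3·R0  ⇒  (0, -2)
[2] R1 /= -2  ⇒  (0, 1)
     R0 -= 1·R1  ⇒  (1, 0)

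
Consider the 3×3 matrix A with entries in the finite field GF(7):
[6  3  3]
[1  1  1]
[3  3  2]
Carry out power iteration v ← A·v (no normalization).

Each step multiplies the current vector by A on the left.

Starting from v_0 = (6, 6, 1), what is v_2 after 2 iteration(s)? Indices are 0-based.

v_2 = (5, 3, 6)

v_0 = (6, 6, 1).
v_1 = A·v_0 = (1, 6, 3).
v_2 = A·v_1 = (5, 3, 6).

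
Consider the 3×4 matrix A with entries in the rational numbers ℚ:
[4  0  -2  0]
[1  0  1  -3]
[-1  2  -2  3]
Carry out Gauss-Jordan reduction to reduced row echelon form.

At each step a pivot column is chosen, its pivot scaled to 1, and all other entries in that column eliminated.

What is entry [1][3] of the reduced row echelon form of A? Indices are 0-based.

step 1: normalize row 0 (÷4) = (1, 0, -1/2, 0)
  row 1: subtract 1×row0 = (0, 0, 3/2, -3)
  row 2: subtract -1×row0 = (0, 2, -5/2, 3)
step 2: exchange rows 1,2
step 2: normalize row 1 (÷2) = (0, 1, -5/4, 3/2)
step 3: normalize row 2 (÷3/2) = (0, 0, 1, -2)
  row 0: subtract -1/2×row2 = (1, 0, 0, -1)
  row 1: subtract -5/4×row2 = (0, 1, 0, -1)

M[1][3] = -1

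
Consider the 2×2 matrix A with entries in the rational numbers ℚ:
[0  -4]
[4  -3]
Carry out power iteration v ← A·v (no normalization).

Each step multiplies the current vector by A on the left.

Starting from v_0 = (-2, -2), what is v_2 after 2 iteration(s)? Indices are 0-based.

v_2 = (8, 38)

v_0 = (-2, -2).
v_1 = A·v_0 = (8, -2).
v_2 = A·v_1 = (8, 38).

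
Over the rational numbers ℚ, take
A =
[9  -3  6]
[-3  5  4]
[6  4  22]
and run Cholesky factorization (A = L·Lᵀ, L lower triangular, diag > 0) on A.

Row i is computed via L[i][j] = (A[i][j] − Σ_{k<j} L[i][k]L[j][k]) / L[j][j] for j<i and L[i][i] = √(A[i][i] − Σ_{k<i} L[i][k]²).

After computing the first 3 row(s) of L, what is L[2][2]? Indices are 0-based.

Step 1: L[0][0] = √(9) = 3.
  L[1][0] = (-3) / L[0][0] = -1.
Step 2: L[1][1] = √(4) = 2.
  L[2][0] = (6) / L[0][0] = 2.
  L[2][1] = (6) / L[1][1] = 3.
Step 3: L[2][2] = √(9) = 3.

L[2][2] = 3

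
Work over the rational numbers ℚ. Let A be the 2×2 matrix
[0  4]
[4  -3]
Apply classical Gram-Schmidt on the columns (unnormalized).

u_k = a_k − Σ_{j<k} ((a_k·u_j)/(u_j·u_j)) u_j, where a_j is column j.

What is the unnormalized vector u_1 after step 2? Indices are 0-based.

Step 1: u_0 = a_0 = (0, 4).
Step 2: u_1 = a_1 − (-3/4)·u_0 = (4, 0).

u_1 = (4, 0)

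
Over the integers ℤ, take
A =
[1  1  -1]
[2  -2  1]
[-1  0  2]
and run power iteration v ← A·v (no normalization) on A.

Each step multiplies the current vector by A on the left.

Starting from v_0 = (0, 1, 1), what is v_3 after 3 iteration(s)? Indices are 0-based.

v_3 = (-3, -10, 11)

v_0 = (0, 1, 1).
v_1 = A·v_0 = (0, -1, 2).
v_2 = A·v_1 = (-3, 4, 4).
v_3 = A·v_2 = (-3, -10, 11).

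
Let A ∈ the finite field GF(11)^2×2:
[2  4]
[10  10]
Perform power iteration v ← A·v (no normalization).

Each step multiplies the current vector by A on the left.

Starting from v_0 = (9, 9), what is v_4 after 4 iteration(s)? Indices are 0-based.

v_0 = (9, 9).
v_1 = A·v_0 = (10, 4).
v_2 = A·v_1 = (3, 8).
v_3 = A·v_2 = (5, 0).
v_4 = A·v_3 = (10, 6).

v_4 = (10, 6)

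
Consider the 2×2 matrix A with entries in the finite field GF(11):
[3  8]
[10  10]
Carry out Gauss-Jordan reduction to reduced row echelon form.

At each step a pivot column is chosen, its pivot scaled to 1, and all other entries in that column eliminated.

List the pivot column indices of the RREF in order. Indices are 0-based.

step 1: normalize row 0 (÷3) = (1, 10)
  row 1: subtract 10×row0 = (0, 9)
step 2: normalize row 1 (÷9) = (0, 1)
  row 0: subtract 10×row1 = (1, 0)

pivot columns: 0, 1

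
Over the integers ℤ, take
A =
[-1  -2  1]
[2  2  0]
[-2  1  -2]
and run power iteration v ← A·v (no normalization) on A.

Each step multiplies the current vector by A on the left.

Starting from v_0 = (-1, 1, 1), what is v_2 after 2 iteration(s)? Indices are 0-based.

v_0 = (-1, 1, 1).
v_1 = A·v_0 = (0, 0, 1).
v_2 = A·v_1 = (1, 0, -2).

v_2 = (1, 0, -2)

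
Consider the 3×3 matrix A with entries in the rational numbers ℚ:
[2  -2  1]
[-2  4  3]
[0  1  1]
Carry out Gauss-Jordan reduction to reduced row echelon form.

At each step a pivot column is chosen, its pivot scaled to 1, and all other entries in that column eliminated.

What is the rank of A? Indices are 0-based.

rank = 3

pivot(0,0)=2: scale R0 → (1, -1, 1/2)
  clear (1,0): R1 −= (-2)R0 → (0, 2, 4)
pivot(1,1)=2: scale R1 → (0, 1, 2)
  clear (0,1): R0 −= (-1)R1 → (1, 0, 5/2)
  clear (2,1): R2 −= (1)R1 → (0, 0, -1)
pivot(2,2)=-1: scale R2 → (0, 0, 1)
  clear (0,2): R0 −= (5/2)R2 → (1, 0, 0)
  clear (1,2): R1 −= (2)R2 → (0, 1, 0)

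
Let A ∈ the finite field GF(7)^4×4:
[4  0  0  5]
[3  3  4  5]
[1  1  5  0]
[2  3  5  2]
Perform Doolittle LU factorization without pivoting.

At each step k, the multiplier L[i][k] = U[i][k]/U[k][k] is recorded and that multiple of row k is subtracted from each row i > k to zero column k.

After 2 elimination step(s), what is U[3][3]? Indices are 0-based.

k=0: U[0][0]=4
  eliminate (1,0): mult=6, new row 1: (0, 3, 4, 3); set L[1][0]=6
  eliminate (2,0): mult=2, new row 2: (0, 1, 5, 4); set L[2][0]=2
  eliminate (3,0): mult=4, new row 3: (0, 3, 5, 3); set L[3][0]=4
k=1: U[1][1]=3
  eliminate (2,1): mult=5, new row 2: (0, 0, 6, 3); set L[2][1]=5
  eliminate (3,1): mult=1, new row 3: (0, 0, 1, 0); set L[3][1]=1

U[3][3] = 0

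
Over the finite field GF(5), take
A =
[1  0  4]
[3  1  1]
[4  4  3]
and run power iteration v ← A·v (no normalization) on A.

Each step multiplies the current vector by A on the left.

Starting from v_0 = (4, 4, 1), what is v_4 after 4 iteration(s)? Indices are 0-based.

v_0 = (4, 4, 1).
v_1 = A·v_0 = (3, 2, 0).
v_2 = A·v_1 = (3, 1, 0).
v_3 = A·v_2 = (3, 0, 1).
v_4 = A·v_3 = (2, 0, 0).

v_4 = (2, 0, 0)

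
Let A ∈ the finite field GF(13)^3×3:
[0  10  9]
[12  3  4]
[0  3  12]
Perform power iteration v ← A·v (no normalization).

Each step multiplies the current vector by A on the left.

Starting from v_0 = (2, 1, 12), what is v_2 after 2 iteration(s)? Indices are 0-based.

v_0 = (2, 1, 12).
v_1 = A·v_0 = (1, 10, 4).
v_2 = A·v_1 = (6, 6, 0).

v_2 = (6, 6, 0)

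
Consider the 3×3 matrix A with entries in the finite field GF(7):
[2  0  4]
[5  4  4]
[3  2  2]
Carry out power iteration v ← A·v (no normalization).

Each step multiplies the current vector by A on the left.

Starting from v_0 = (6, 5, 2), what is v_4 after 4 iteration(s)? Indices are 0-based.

v_4 = (2, 5, 3)

v_0 = (6, 5, 2).
v_1 = A·v_0 = (6, 2, 4).
v_2 = A·v_1 = (0, 5, 2).
v_3 = A·v_2 = (1, 0, 0).
v_4 = A·v_3 = (2, 5, 3).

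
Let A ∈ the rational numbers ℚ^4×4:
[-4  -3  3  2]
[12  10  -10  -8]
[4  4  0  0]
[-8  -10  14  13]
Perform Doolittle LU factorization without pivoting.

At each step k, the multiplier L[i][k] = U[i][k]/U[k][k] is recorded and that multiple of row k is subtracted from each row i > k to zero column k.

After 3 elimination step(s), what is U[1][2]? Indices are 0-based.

[col 0] pivot -4
  R1 -= -3*R0 → (0, 1, -1, -2)  (L[1][0] := -3)
  R2 -= -1*R0 → (0, 1, 3, 2)  (L[2][0] := -1)
  R3 -= 2*R0 → (0, -4, 8, 9)  (L[3][0] := 2)
[col 1] pivot 1
  R2 -= 1*R1 → (0, 0, 4, 4)  (L[2][1] := 1)
  R3 -= -4*R1 → (0, 0, 4, 1)  (L[3][1] := -4)
[col 2] pivot 4
  R3 -= 1*R2 → (0, 0, 0, -3)  (L[3][2] := 1)

U[1][2] = -1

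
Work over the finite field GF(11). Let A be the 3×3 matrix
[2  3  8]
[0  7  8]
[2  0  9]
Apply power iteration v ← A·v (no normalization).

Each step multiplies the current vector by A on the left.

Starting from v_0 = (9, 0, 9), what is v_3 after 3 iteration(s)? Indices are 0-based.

v_3 = (4, 7, 3)

v_0 = (9, 0, 9).
v_1 = A·v_0 = (2, 6, 0).
v_2 = A·v_1 = (0, 9, 4).
v_3 = A·v_2 = (4, 7, 3).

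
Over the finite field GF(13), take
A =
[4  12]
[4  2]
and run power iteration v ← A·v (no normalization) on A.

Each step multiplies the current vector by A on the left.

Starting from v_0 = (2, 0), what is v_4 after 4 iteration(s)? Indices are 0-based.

v_0 = (2, 0).
v_1 = A·v_0 = (8, 8).
v_2 = A·v_1 = (11, 9).
v_3 = A·v_2 = (9, 10).
v_4 = A·v_3 = (0, 4).

v_4 = (0, 4)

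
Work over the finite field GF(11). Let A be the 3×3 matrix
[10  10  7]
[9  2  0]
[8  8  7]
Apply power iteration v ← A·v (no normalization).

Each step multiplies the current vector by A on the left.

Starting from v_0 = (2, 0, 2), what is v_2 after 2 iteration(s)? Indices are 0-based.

v_2 = (4, 1, 10)

v_0 = (2, 0, 2).
v_1 = A·v_0 = (1, 7, 8).
v_2 = A·v_1 = (4, 1, 10).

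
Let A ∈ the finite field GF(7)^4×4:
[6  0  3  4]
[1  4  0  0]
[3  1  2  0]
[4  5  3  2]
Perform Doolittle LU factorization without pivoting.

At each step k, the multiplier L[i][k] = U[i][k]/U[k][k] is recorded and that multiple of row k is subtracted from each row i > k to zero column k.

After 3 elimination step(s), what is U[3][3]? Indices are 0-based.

Step 1: pivot at (0,0) is 6.
  row1 ← row1 − (6)·row0  ⇒  L[1][0]=6, U row1=(0, 4, 3, 4)
  row2 ← row2 − (4)·row0  ⇒  L[2][0]=4, U row2=(0, 1, 4, 5)
  row3 ← row3 − (3)·row0  ⇒  L[3][0]=3, U row3=(0, 5, 1, 4)
Step 2: pivot at (1,1) is 4.
  row2 ← row2 − (2)·row1  ⇒  L[2][1]=2, U row2=(0, 0, 5, 4)
  row3 ← row3 − (3)·row1  ⇒  L[3][1]=3, U row3=(0, 0, 6, 6)
Step 3: pivot at (2,2) is 5.
  row3 ← row3 − (4)·row2  ⇒  L[3][2]=4, U row3=(0, 0, 0, 4)

U[3][3] = 4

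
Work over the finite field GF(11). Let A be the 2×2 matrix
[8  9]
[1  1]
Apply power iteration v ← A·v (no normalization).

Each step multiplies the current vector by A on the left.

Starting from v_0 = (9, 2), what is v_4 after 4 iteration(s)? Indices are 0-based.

v_0 = (9, 2).
v_1 = A·v_0 = (2, 0).
v_2 = A·v_1 = (5, 2).
v_3 = A·v_2 = (3, 7).
v_4 = A·v_3 = (10, 10).

v_4 = (10, 10)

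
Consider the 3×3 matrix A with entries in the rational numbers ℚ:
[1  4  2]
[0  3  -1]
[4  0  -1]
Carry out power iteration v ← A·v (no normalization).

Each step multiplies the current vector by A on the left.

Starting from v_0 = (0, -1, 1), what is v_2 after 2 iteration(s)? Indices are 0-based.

v_2 = (-20, -11, -7)

v_0 = (0, -1, 1).
v_1 = A·v_0 = (-2, -4, -1).
v_2 = A·v_1 = (-20, -11, -7).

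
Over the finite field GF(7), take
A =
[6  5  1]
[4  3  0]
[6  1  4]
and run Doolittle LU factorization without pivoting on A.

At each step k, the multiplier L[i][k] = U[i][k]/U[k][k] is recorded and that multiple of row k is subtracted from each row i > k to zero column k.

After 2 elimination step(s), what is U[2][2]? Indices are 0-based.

[col 0] pivot 6
  R1 -= 3*R0 → (0, 2, 4)  (L[1][0] := 3)
  R2 -= 1*R0 → (0, 3, 3)  (L[2][0] := 1)
[col 1] pivot 2
  R2 -= 5*R1 → (0, 0, 4)  (L[2][1] := 5)

U[2][2] = 4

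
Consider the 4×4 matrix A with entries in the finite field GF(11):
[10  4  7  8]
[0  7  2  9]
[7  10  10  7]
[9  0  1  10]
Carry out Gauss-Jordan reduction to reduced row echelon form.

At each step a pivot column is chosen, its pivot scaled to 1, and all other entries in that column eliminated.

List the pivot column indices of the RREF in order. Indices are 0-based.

pivot columns: 0, 1, 2, 3

pivot(0,0)=10: scale R0 → (1, 7, 4, 3)
  clear (2,0): R2 −= (7)R0 → (0, 5, 4, 8)
  clear (3,0): R3 −= (9)R0 → (0, 3, 9, 5)
pivot(1,1)=7: scale R1 → (0, 1, 5, 6)
  clear (0,1): R0 −= (7)R1 → (1, 0, 2, 5)
  clear (2,1): R2 −= (5)R1 → (0, 0, 1, 0)
  clear (3,1): R3 −= (3)R1 → (0, 0, 5, 9)
pivot(2,2)=1: scale R2 → (0, 0, 1, 0)
  clear (0,2): R0 −= (2)R2 → (1, 0, 0, 5)
  clear (1,2): R1 −= (5)R2 → (0, 1, 0, 6)
  clear (3,2): R3 −= (5)R2 → (0, 0, 0, 9)
pivot(3,3)=9: scale R3 → (0, 0, 0, 1)
  clear (0,3): R0 −= (5)R3 → (1, 0, 0, 0)
  clear (1,3): R1 −= (6)R3 → (0, 1, 0, 0)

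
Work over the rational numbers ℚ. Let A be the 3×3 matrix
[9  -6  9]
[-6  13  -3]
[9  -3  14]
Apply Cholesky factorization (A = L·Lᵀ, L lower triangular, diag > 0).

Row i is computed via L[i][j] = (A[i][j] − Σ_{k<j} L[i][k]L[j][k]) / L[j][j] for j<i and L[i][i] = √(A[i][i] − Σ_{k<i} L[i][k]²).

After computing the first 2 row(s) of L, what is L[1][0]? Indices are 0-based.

Step 1: L[0][0] = √(9) = 3.
  L[1][0] = (-6) / L[0][0] = -2.
Step 2: L[1][1] = √(9) = 3.

L[1][0] = -2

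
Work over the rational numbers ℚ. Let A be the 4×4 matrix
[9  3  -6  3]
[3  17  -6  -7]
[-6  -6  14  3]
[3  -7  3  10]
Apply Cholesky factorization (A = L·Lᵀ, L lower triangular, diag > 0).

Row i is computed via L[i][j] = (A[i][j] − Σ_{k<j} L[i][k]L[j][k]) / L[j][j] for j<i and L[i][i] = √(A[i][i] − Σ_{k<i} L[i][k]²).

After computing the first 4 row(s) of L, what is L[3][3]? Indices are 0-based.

L[3][3] = 2

Step 1: L[0][0] = √(9) = 3.
  L[1][0] = (3) / L[0][0] = 1.
Step 2: L[1][1] = √(16) = 4.
  L[2][0] = (-6) / L[0][0] = -2.
  L[2][1] = (-4) / L[1][1] = -1.
Step 3: L[2][2] = √(9) = 3.
  L[3][0] = (3) / L[0][0] = 1.
  L[3][1] = (-8) / L[1][1] = -2.
  L[3][2] = (3) / L[2][2] = 1.
Step 4: L[3][3] = √(4) = 2.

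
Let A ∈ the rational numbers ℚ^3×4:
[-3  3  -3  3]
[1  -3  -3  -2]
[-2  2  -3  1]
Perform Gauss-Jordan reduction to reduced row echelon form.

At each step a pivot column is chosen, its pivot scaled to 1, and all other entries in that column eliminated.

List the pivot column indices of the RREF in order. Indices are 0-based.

pivot columns: 0, 1, 2

step 1: normalize row 0 (÷-3) = (1, -1, 1, -1)
  row 1: subtract 1×row0 = (0, -2, -4, -1)
  row 2: subtract -2×row0 = (0, 0, -1, -1)
step 2: normalize row 1 (÷-2) = (0, 1, 2, 1/2)
  row 0: subtract -1×row1 = (1, 0, 3, -1/2)
step 3: normalize row 2 (÷-1) = (0, 0, 1, 1)
  row 0: subtract 3×row2 = (1, 0, 0, -7/2)
  row 1: subtract 2×row2 = (0, 1, 0, -3/2)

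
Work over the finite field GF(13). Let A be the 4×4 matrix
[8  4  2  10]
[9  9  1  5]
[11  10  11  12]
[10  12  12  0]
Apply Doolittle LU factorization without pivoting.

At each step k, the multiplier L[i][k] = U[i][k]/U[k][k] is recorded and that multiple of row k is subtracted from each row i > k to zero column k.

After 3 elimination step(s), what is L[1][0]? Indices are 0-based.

L[1][0] = 6

[col 0] pivot 8
  R1 -= 6*R0 → (0, 11, 2, 10)  (L[1][0] := 6)
  R2 -= 3*R0 → (0, 11, 5, 8)  (L[2][0] := 3)
  R3 -= 11*R0 → (0, 7, 3, 7)  (L[3][0] := 11)
[col 1] pivot 11
  R2 -= 1*R1 → (0, 0, 3, 11)  (L[2][1] := 1)
  R3 -= 3*R1 → (0, 0, 10, 3)  (L[3][1] := 3)
[col 2] pivot 3
  R3 -= 12*R2 → (0, 0, 0, 1)  (L[3][2] := 12)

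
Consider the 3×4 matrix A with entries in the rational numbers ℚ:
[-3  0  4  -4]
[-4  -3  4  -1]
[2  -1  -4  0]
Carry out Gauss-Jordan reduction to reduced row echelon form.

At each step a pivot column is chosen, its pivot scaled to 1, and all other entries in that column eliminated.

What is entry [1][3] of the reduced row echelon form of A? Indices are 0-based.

M[1][3] = -7/2

[1] R0 /= -3  ⇒  (1, 0, -4/3, 4/3)
     R1 -= -4·R0  ⇒  (0, -3, -4/3, 13/3)
     R2 -= 2·R0  ⇒  (0, -1, -4/3, -8/3)
[2] R1 /= -3  ⇒  (0, 1, 4/9, -13/9)
     R2 -= -1·R1  ⇒  (0, 0, -8/9, -37/9)
[3] R2 /= -8/9  ⇒  (0, 0, 1, 37/8)
     R0 -= -4/3·R2  ⇒  (1, 0, 0, 15/2)
     R1 -= 4/9·R2  ⇒  (0, 1, 0, -7/2)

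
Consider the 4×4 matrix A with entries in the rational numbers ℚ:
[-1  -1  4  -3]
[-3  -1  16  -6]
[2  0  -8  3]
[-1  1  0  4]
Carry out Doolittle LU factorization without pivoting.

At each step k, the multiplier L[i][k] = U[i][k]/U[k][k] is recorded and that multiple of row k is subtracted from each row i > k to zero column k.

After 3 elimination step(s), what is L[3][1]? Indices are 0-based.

Step 1: pivot at (0,0) is -1.
  row1 ← row1 − (3)·row0  ⇒  L[1][0]=3, U row1=(0, 2, 4, 3)
  row2 ← row2 − (-2)·row0  ⇒  L[2][0]=-2, U row2=(0, -2, 0, -3)
  row3 ← row3 − (1)·row0  ⇒  L[3][0]=1, U row3=(0, 2, -4, 7)
Step 2: pivot at (1,1) is 2.
  row2 ← row2 − (-1)·row1  ⇒  L[2][1]=-1, U row2=(0, 0, 4, 0)
  row3 ← row3 − (1)·row1  ⇒  L[3][1]=1, U row3=(0, 0, -8, 4)
Step 3: pivot at (2,2) is 4.
  row3 ← row3 − (-2)·row2  ⇒  L[3][2]=-2, U row3=(0, 0, 0, 4)

L[3][1] = 1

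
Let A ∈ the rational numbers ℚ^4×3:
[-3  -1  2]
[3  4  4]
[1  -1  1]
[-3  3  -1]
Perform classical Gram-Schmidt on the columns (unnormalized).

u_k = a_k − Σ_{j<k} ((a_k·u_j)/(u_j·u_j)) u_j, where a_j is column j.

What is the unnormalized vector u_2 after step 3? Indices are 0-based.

u_2 = (2352/731, 1344/731, 741/731, -761/731)

Step 1: u_0 = a_0 = (-3, 3, 1, -3).
Step 2: u_1 = a_1 − (5/28)·u_0 = (-13/28, 97/28, -33/28, 99/28).
Step 3: u_2 = a_2 − (5/14)·u_0 − (230/731)·u_1 = (2352/731, 1344/731, 741/731, -761/731).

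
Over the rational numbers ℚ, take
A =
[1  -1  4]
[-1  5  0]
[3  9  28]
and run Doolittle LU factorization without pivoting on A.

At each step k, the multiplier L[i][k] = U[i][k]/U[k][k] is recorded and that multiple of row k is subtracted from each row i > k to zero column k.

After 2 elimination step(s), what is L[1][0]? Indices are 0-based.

Step 1: pivot at (0,0) is 1.
  row1 ← row1 − (-1)·row0  ⇒  L[1][0]=-1, U row1=(0, 4, 4)
  row2 ← row2 − (3)·row0  ⇒  L[2][0]=3, U row2=(0, 12, 16)
Step 2: pivot at (1,1) is 4.
  row2 ← row2 − (3)·row1  ⇒  L[2][1]=3, U row2=(0, 0, 4)

L[1][0] = -1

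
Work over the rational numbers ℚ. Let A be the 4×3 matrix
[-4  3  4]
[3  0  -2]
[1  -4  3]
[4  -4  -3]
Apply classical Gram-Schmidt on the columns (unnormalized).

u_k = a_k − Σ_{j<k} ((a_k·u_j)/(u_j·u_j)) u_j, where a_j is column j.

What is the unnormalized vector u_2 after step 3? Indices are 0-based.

u_2 = (354/349, 1265/698, 1029/698, -249/349)

Step 1: u_0 = a_0 = (-4, 3, 1, 4).
Step 2: u_1 = a_1 − (-16/21)·u_0 = (-1/21, 16/7, -68/21, -20/21).
Step 3: u_2 = a_2 − (-31/42)·u_0 − (-244/349)·u_1 = (354/349, 1265/698, 1029/698, -249/349).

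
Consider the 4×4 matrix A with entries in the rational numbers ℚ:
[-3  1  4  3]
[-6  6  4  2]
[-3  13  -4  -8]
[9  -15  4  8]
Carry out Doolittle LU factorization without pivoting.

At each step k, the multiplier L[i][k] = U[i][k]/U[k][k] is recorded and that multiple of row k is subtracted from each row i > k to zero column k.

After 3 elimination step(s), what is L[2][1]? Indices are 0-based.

L[2][1] = 3

[col 0] pivot -3
  R1 -= 2*R0 → (0, 4, -4, -4)  (L[1][0] := 2)
  R2 -= 1*R0 → (0, 12, -8, -11)  (L[2][0] := 1)
  R3 -= -3*R0 → (0, -12, 16, 17)  (L[3][0] := -3)
[col 1] pivot 4
  R2 -= 3*R1 → (0, 0, 4, 1)  (L[2][1] := 3)
  R3 -= -3*R1 → (0, 0, 4, 5)  (L[3][1] := -3)
[col 2] pivot 4
  R3 -= 1*R2 → (0, 0, 0, 4)  (L[3][2] := 1)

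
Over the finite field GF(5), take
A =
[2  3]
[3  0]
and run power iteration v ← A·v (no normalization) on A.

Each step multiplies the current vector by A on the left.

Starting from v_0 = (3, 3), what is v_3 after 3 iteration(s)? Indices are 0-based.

v_0 = (3, 3).
v_1 = A·v_0 = (0, 4).
v_2 = A·v_1 = (2, 0).
v_3 = A·v_2 = (4, 1).

v_3 = (4, 1)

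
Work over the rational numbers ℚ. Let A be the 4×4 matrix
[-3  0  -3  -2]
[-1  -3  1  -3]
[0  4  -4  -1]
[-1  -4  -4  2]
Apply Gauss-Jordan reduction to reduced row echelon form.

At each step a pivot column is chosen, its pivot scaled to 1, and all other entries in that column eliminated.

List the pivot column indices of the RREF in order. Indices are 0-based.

pivot(0,0)=-3: scale R0 → (1, 0, 1, 2/3)
  clear (1,0): R1 −= (-1)R0 → (0, -3, 2, -7/3)
  clear (3,0): R3 −= (-1)R0 → (0, -4, -3, 8/3)
pivot(1,1)=-3: scale R1 → (0, 1, -2/3, 7/9)
  clear (2,1): R2 −= (4)R1 → (0, 0, -4/3, -37/9)
  clear (3,1): R3 −= (-4)R1 → (0, 0, -17/3, 52/9)
pivot(2,2)=-4/3: scale R2 → (0, 0, 1, 37/12)
  clear (0,2): R0 −= (1)R2 → (1, 0, 0, -29/12)
  clear (1,2): R1 −= (-2/3)R2 → (0, 1, 0, 17/6)
  clear (3,2): R3 −= (-17/3)R2 → (0, 0, 0, 93/4)
pivot(3,3)=93/4: scale R3 → (0, 0, 0, 1)
  clear (0,3): R0 −= (-29/12)R3 → (1, 0, 0, 0)
  clear (1,3): R1 −= (17/6)R3 → (0, 1, 0, 0)
  clear (2,3): R2 −= (37/12)R3 → (0, 0, 1, 0)

pivot columns: 0, 1, 2, 3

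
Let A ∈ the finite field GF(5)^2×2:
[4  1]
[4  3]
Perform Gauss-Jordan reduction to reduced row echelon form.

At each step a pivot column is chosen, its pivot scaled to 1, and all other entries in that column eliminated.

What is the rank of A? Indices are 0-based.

rank = 2

step 1: normalize row 0 (÷4) = (1, 4)
  row 1: subtract 4×row0 = (0, 2)
step 2: normalize row 1 (÷2) = (0, 1)
  row 0: subtract 4×row1 = (1, 0)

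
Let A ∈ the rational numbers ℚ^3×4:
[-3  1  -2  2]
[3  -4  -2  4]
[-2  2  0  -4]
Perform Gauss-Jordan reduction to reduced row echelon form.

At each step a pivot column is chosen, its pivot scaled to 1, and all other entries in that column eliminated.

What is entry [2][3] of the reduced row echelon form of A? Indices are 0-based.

M[2][3] = 6

step 1: normalize row 0 (÷-3) = (1, -1/3, 2/3, -2/3)
  row 1: subtract 3×row0 = (0, -3, -4, 6)
  row 2: subtract -2×row0 = (0, 4/3, 4/3, -16/3)
step 2: normalize row 1 (÷-3) = (0, 1, 4/3, -2)
  row 0: subtract -1/3×row1 = (1, 0, 10/9, -4/3)
  row 2: subtract 4/3×row1 = (0, 0, -4/9, -8/3)
step 3: normalize row 2 (÷-4/9) = (0, 0, 1, 6)
  row 0: subtract 10/9×row2 = (1, 0, 0, -8)
  row 1: subtract 4/3×row2 = (0, 1, 0, -10)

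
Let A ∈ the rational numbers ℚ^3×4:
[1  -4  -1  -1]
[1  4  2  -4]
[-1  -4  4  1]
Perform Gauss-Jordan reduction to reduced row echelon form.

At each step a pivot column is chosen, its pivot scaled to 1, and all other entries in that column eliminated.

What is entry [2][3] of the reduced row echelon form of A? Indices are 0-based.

[1] R0 /= 1  ⇒  (1, -4, -1, -1)
     R1 -= 1·R0  ⇒  (0, 8, 3, -3)
     R2 -= -1·R0  ⇒  (0, -8, 3, 0)
[2] R1 /= 8  ⇒  (0, 1, 3/8, -3/8)
     R0 -= -4·R1  ⇒  (1, 0, 1/2, -5/2)
     R2 -= -8·R1  ⇒  (0, 0, 6, -3)
[3] R2 /= 6  ⇒  (0, 0, 1, -1/2)
     R0 -= 1/2·R2  ⇒  (1, 0, 0, -9/4)
     R1 -= 3/8·R2  ⇒  (0, 1, 0, -3/16)

M[2][3] = -1/2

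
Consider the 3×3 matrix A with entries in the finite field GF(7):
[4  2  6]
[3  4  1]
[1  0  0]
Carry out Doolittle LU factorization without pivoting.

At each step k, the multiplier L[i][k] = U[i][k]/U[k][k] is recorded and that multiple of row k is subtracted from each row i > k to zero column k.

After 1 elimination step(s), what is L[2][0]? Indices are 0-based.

L[2][0] = 2

Step 1: pivot at (0,0) is 4.
  row1 ← row1 − (6)·row0  ⇒  L[1][0]=6, U row1=(0, 6, 0)
  row2 ← row2 − (2)·row0  ⇒  L[2][0]=2, U row2=(0, 3, 2)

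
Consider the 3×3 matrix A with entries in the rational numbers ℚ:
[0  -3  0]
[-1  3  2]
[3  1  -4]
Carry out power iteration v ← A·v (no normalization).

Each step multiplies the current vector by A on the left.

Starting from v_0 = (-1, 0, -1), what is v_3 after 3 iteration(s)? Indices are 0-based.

v_0 = (-1, 0, -1).
v_1 = A·v_0 = (0, -1, 1).
v_2 = A·v_1 = (3, -1, -5).
v_3 = A·v_2 = (3, -16, 28).

v_3 = (3, -16, 28)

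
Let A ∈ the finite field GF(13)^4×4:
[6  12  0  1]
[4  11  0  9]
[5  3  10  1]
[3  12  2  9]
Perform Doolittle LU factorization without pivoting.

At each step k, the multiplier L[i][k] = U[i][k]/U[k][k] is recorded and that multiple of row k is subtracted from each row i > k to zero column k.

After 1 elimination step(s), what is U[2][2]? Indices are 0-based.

k=0: U[0][0]=6
  eliminate (1,0): mult=5, new row 1: (0, 3, 0, 4); set L[1][0]=5
  eliminate (2,0): mult=3, new row 2: (0, 6, 10, 11); set L[2][0]=3
  eliminate (3,0): mult=7, new row 3: (0, 6, 2, 2); set L[3][0]=7

U[2][2] = 10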